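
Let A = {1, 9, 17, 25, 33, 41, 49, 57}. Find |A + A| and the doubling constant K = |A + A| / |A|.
K = |A + A| / |A| = 15/8

Enumerate A + A = {a + b : a, b ∈ A}. With |A| = 8, there are |A|^2 = 64 ordered sum pairs; collecting distinct values, A + A = {2, 10, 18, 26, 34, 42, 50, 58, 66, 74, 82, 90, 98, 106, 114}, so |A + A| = 15. Thus K = 15/8. Here |A + A| = 2|A| − 1 = 15, the minimum possible — so K = 15/8 is minimal, which holds iff A is an arithmetic progression.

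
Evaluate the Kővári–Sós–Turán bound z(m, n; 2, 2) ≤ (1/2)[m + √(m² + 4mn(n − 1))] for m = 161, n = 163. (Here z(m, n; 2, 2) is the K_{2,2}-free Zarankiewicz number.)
z(161, 163; 2, 2) ≤ (1/2)[161 + √(161² + 4·161·163·162)] = (1/2)[161 + √17031385] = 2143.9549

Kővári–Sós–Turán: let r_1, ..., r_161 be the row sums and z = Σ r_i the total number of 1s. Each pair of columns can share at most one row with both entries 1 (else a 2×2 all-ones block appears), so Σ_i C(r_i, 2) ≤ C(163, 2) = 13203. By convexity Σ_i C(r_i, 2) ≥ 161·C(z/161, 2) = z(z − 161)/(2·161), giving z² − 161z − 161·163·162 ≤ 0 and hence z ≤ (1/2)[161 + √(25921 + 4·4251366)] = (1/2)[161 + √17031385] ≈ (1/2)(161 + 4126.9099) = 2143.9549.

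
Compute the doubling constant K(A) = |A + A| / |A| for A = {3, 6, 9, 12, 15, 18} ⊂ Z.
K = |A + A| / |A| = 11/6

Enumerate A + A = {a + b : a, b ∈ A}. With |A| = 6, there are |A|^2 = 36 ordered sum pairs; collecting distinct values, A + A = {6, 9, 12, 15, 18, 21, 24, 27, 30, 33, 36}, so |A + A| = 11. Thus K = 11/6. Here |A + A| = 2|A| − 1 = 11, the minimum possible — so K = 11/6 is minimal, which holds iff A is an arithmetic progression.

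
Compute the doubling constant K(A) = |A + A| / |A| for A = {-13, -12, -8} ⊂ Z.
K = |A + A| / |A| = 6/3 = 2

Enumerate A + A = {a + b : a, b ∈ A}. With |A| = 3, there are |A|^2 = 9 ordered sum pairs; collecting distinct values, A + A = {-26, -25, -24, -21, -20, -16}, so |A + A| = 6. Thus K = 6/3 = 2. For comparison, the minimum possible |A + A| over all 3-element sets is 2·3 − 1 = 5 (so min K = 5/3), attained only by arithmetic progressions.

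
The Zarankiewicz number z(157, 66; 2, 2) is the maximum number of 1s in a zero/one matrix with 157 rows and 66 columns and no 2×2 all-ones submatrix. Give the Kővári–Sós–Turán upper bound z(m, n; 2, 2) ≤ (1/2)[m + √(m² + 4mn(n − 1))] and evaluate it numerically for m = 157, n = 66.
z(157, 66; 2, 2) ≤ (1/2)[157 + √(157² + 4·157·66·65)] = (1/2)[157 + √2718769] = 902.9345

Kővári–Sós–Turán: let r_1, ..., r_157 be the row sums and z = Σ r_i the total number of 1s. Each pair of columns can share at most one row with both entries 1 (else a 2×2 all-ones block appears), so Σ_i C(r_i, 2) ≤ C(66, 2) = 2145. By convexity Σ_i C(r_i, 2) ≥ 157·C(z/157, 2) = z(z − 157)/(2·157), giving z² − 157z − 157·66·65 ≤ 0 and hence z ≤ (1/2)[157 + √(24649 + 4·673530)] = (1/2)[157 + √2718769] ≈ (1/2)(157 + 1648.869) = 902.9345.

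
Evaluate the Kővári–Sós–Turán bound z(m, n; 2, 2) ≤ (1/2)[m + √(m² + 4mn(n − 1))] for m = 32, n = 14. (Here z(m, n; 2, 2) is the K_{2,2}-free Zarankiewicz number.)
z(32, 14; 2, 2) ≤ (1/2)[32 + √(32² + 4·32·14·13)] = (1/2)[32 + √24320] = 93.9744

Kővári–Sós–Turán: let r_1, ..., r_32 be the row sums and z = Σ r_i the total number of 1s. Each pair of columns can share at most one row with both entries 1 (else a 2×2 all-ones block appears), so Σ_i C(r_i, 2) ≤ C(14, 2) = 91. By convexity Σ_i C(r_i, 2) ≥ 32·C(z/32, 2) = z(z − 32)/(2·32), giving z² − 32z − 32·14·13 ≤ 0 and hence z ≤ (1/2)[32 + √(1024 + 4·5824)] = (1/2)[32 + √24320] ≈ (1/2)(32 + 155.9487) = 93.9744.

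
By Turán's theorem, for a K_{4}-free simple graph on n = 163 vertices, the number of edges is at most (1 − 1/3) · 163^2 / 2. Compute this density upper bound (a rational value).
Turán density bound = (2/3) · 163^2/2 = 26569/3 ≈ 8856.3333

Turán's theorem: ex(n, K_{r+1}) is achieved by the complete r-partite Turán graph T(n, r) with parts as balanced as possible, and is at most (1 − 1/r) · n^2/2. For r = 3, n = 163: the density bound is (2/3) · 26569/2 = 26569/3 ≈ 8856.3333. The integer-valued extremum is e(T(163, 3)) = 8856, which is strictly less than the density bound 26569/3 since 3 ∤ 163 (the parts of T(163, 3) cannot all be equal).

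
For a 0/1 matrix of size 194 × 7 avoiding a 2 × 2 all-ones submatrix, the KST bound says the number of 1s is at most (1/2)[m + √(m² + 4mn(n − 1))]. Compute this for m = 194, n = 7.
z(194, 7; 2, 2) ≤ (1/2)[194 + √(194² + 4·194·7·6)] = (1/2)[194 + √70228] = 229.5028

Kővári–Sós–Turán: let r_1, ..., r_194 be the row sums and z = Σ r_i the total number of 1s. Each pair of columns can share at most one row with both entries 1 (else a 2×2 all-ones block appears), so Σ_i C(r_i, 2) ≤ C(7, 2) = 21. By convexity Σ_i C(r_i, 2) ≥ 194·C(z/194, 2) = z(z − 194)/(2·194), giving z² − 194z − 194·7·6 ≤ 0 and hence z ≤ (1/2)[194 + √(37636 + 4·8148)] = (1/2)[194 + √70228] ≈ (1/2)(194 + 265.0057) = 229.5028.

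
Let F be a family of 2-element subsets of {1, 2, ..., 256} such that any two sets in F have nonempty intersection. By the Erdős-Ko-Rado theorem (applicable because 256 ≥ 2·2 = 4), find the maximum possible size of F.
max |F| = C(255, 1) = 255

Erdős-Ko-Rado (1961): when n ≥ 2k, max |F| = C(n−1, k−1). The bound is attained by the star {A : i ∈ A} for any fixed i ∈ [n]. Here C(256−1, 2−1) = C(255, 1) = 255.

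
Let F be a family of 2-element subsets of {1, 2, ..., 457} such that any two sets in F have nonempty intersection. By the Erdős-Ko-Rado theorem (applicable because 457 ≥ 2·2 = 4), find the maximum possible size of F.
max |F| = C(456, 1) = 456

Erdős-Ko-Rado (1961): when n ≥ 2k, max |F| = C(n−1, k−1). The bound is attained by the star {A : i ∈ A} for any fixed i ∈ [n]. Here C(457−1, 2−1) = C(456, 1) = 456.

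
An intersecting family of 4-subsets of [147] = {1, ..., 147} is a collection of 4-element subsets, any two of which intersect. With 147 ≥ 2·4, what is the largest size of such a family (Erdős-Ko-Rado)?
max |F| = C(146, 3) = 508080

The Erdős-Ko-Rado theorem states: for n ≥ 2k, an intersecting family of k-subsets of an n-element set has size at most C(n − 1, k − 1), with equality for 'star' families {A ⊆ [n] : |A| = k, i ∈ A} (fix an element i). For n = 147, k = 4: C(146, 3) = 508080.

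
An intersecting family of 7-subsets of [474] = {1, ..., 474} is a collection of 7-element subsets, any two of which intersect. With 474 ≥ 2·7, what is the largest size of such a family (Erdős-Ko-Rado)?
max |F| = C(473, 6) = 15066351792492

Erdős-Ko-Rado (1961): when n ≥ 2k, max |F| = C(n−1, k−1). The bound is attained by the star {A : i ∈ A} for any fixed i ∈ [n]. Here C(474−1, 7−1) = C(473, 6) = 15066351792492.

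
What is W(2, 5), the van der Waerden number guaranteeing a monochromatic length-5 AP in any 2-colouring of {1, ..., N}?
W(2, 5) = 178

This is a classical value, W(2, 5) = 178, established by combining an explicit 2-colouring of {1, ..., 177} with no monochromatic 5-AP (giving the lower bound W(2, 5) > 177) and a finite case analysis / exhaustive computer search showing every 2-colouring of {1, ..., 178} has such an AP.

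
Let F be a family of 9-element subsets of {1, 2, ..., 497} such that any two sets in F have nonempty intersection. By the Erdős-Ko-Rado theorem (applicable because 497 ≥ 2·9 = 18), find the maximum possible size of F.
max |F| = C(496, 8) = 85840404256897290

The Erdős-Ko-Rado theorem states: for n ≥ 2k, an intersecting family of k-subsets of an n-element set has size at most C(n − 1, k − 1), with equality for 'star' families {A ⊆ [n] : |A| = k, i ∈ A} (fix an element i). For n = 497, k = 9: C(496, 8) = 85840404256897290.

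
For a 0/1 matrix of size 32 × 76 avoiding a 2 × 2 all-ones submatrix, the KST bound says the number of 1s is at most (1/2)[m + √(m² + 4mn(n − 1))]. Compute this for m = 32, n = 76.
z(32, 76; 2, 2) ≤ (1/2)[32 + √(32² + 4·32·76·75)] = (1/2)[32 + √730624] = 443.3827

Kővári–Sós–Turán: let r_1, ..., r_32 be the row sums and z = Σ r_i the total number of 1s. Each pair of columns can share at most one row with both entries 1 (else a 2×2 all-ones block appears), so Σ_i C(r_i, 2) ≤ C(76, 2) = 2850. By convexity Σ_i C(r_i, 2) ≥ 32·C(z/32, 2) = z(z − 32)/(2·32), giving z² − 32z − 32·76·75 ≤ 0 and hence z ≤ (1/2)[32 + √(1024 + 4·182400)] = (1/2)[32 + √730624] ≈ (1/2)(32 + 854.7655) = 443.3827.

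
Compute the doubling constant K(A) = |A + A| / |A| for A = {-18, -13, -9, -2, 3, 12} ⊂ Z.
K = |A + A| / |A| = 19/6

Enumerate A + A = {a + b : a, b ∈ A}. With |A| = 6, there are |A|^2 = 36 ordered sum pairs; collecting distinct values, A + A = {-36, -31, -27, -26, -22, -20, -18, -15, -11, -10, -6, -4, -1, 1, 3, 6, 10, 15, 24}, so |A + A| = 19. Thus K = 19/6. For comparison, the minimum possible |A + A| over all 6-element sets is 2·6 − 1 = 11 (so min K = 11/6), attained only by arithmetic progressions.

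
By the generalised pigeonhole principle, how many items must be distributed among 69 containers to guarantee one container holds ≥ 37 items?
n = (37 − 1)·69 + 1 = 2485

By the generalised pigeonhole principle, to guarantee some box contains ≥ r objects we need more than (r − 1) · k objects total. Threshold: n = (r − 1) · k + 1. With r = 37 and k = 69: n = 36 · 69 + 1 = 2484 + 1 = 2485. For n = 2484 = 36 · 69, we can put exactly 36 objects in every box, avoiding 37 in any single one — so 2485 is tight.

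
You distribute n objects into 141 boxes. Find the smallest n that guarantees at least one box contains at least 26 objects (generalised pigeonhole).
n = (26 − 1)·141 + 1 = 3526

By the generalised pigeonhole principle, to guarantee some box contains ≥ r objects we need more than (r − 1) · k objects total. Threshold: n = (r − 1) · k + 1. With r = 26 and k = 141: n = 25 · 141 + 1 = 3525 + 1 = 3526. For n = 3525 = 25 · 141, we can put exactly 25 objects in every box, avoiding 26 in any single one — so 3526 is tight.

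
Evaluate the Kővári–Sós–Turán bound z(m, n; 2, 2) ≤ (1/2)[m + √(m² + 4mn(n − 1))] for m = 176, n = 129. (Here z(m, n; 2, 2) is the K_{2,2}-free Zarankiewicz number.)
z(176, 129; 2, 2) ≤ (1/2)[176 + √(176² + 4·176·129·128)] = (1/2)[176 + √11655424] = 1795.0021

Kővári–Sós–Turán: let r_1, ..., r_176 be the row sums and z = Σ r_i the total number of 1s. Each pair of columns can share at most one row with both entries 1 (else a 2×2 all-ones block appears), so Σ_i C(r_i, 2) ≤ C(129, 2) = 8256. By convexity Σ_i C(r_i, 2) ≥ 176·C(z/176, 2) = z(z − 176)/(2·176), giving z² − 176z − 176·129·128 ≤ 0 and hence z ≤ (1/2)[176 + √(30976 + 4·2906112)] = (1/2)[176 + √11655424] ≈ (1/2)(176 + 3414.0041) = 1795.0021.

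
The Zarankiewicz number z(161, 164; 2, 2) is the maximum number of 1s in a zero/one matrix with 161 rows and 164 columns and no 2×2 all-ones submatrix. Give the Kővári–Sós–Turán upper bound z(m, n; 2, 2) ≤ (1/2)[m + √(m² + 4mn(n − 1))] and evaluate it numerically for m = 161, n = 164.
z(161, 164; 2, 2) ≤ (1/2)[161 + √(161² + 4·161·164·163)] = (1/2)[161 + √17241329] = 2156.634

Kővári–Sós–Turán: let r_1, ..., r_161 be the row sums and z = Σ r_i the total number of 1s. Each pair of columns can share at most one row with both entries 1 (else a 2×2 all-ones block appears), so Σ_i C(r_i, 2) ≤ C(164, 2) = 13366. By convexity Σ_i C(r_i, 2) ≥ 161·C(z/161, 2) = z(z − 161)/(2·161), giving z² − 161z − 161·164·163 ≤ 0 and hence z ≤ (1/2)[161 + √(25921 + 4·4303852)] = (1/2)[161 + √17241329] ≈ (1/2)(161 + 4152.2679) = 2156.634.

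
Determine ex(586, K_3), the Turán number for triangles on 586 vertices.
ex(586, K_3) = ⌊586^2/4⌋ = 85849

Mantel (1907): a triangle-free graph on n vertices has at most ⌊n^2/4⌋ edges, with equality for the complete bipartite graph K_{⌊n/2⌋, ⌈n/2⌉}. For n = 586: ⌊586^2/4⌋ = ⌊343396/4⌋ = 85849. The extremal graph is K_{293, 293}, which has 293·293 = 85849 edges.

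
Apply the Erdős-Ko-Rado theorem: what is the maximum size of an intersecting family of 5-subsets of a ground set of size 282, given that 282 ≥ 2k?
max |F| = C(281, 4) = 254274090

Erdős-Ko-Rado (1961): when n ≥ 2k, max |F| = C(n−1, k−1). The bound is attained by the star {A : i ∈ A} for any fixed i ∈ [n]. Here C(282−1, 5−1) = C(281, 4) = 254274090.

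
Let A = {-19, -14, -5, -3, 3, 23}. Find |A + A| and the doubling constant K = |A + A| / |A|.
K = |A + A| / |A| = 21/6 = 7/2

Enumerate A + A = {a + b : a, b ∈ A}. With |A| = 6, there are |A|^2 = 36 ordered sum pairs; collecting distinct values, A + A = {-38, -33, -28, -24, -22, -19, -17, -16, -11, -10, -8, -6, -2, 0, 4, 6, 9, 18, 20, 26, 46}, so |A + A| = 21. Thus K = 21/6 = 7/2. For comparison, the minimum possible |A + A| over all 6-element sets is 2·6 − 1 = 11 (so min K = 11/6), attained only by arithmetic progressions.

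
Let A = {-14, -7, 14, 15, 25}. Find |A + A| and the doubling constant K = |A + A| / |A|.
K = |A + A| / |A| = 15/5 = 3

Enumerate A + A = {a + b : a, b ∈ A}. With |A| = 5, there are |A|^2 = 25 ordered sum pairs; collecting distinct values, A + A = {-28, -21, -14, 0, 1, 7, 8, 11, 18, 28, 29, 30, 39, 40, 50}, so |A + A| = 15. Thus K = 15/5 = 3. For comparison, the minimum possible |A + A| over all 5-element sets is 2·5 − 1 = 9 (so min K = 9/5), attained only by arithmetic progressions.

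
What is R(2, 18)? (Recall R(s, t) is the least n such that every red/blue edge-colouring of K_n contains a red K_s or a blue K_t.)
R(2, 18) = 18

R(2, k) = k for all k ≥ 2: in a 2-colouring of K_k, either some edge is red (a red K_2) or all edges are blue (a blue K_k). And K_{17} coloured all-blue has no blue K_18, so R(2, 18) > 17. Hence R(2, 18) = 18.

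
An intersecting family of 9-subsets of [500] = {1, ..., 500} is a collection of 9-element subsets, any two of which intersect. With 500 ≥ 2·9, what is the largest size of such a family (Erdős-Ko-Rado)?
max |F| = C(499, 8) = 90113861475235026

The Erdős-Ko-Rado theorem states: for n ≥ 2k, an intersecting family of k-subsets of an n-element set has size at most C(n − 1, k − 1), with equality for 'star' families {A ⊆ [n] : |A| = k, i ∈ A} (fix an element i). For n = 500, k = 9: C(499, 8) = 90113861475235026.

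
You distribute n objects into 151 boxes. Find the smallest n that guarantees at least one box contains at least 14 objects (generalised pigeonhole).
n = (14 − 1)·151 + 1 = 1964

By the generalised pigeonhole principle, to guarantee some box contains ≥ r objects we need more than (r − 1) · k objects total. Threshold: n = (r − 1) · k + 1. With r = 14 and k = 151: n = 13 · 151 + 1 = 1963 + 1 = 1964. For n = 1963 = 13 · 151, we can put exactly 13 objects in every box, avoiding 14 in any single one — so 1964 is tight.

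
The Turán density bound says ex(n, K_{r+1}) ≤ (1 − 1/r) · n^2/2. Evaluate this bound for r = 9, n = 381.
Turán density bound = (8/9) · 381^2/2 = 64516

Turán's theorem: ex(n, K_{r+1}) is achieved by the complete r-partite Turán graph T(n, r) with parts as balanced as possible, and is at most (1 − 1/r) · n^2/2. For r = 9, n = 381: the density bound is (8/9) · 145161/2 = 64516. The integer-valued extremum is e(T(381, 9)) = 64515, which is strictly less than the density bound 64516 since 9 ∤ 381 (the parts of T(381, 9) cannot all be equal).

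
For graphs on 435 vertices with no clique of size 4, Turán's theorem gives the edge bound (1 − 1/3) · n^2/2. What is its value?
Turán density bound = (2/3) · 435^2/2 = 63075

Turán's theorem: ex(n, K_{r+1}) is achieved by the complete r-partite Turán graph T(n, r) with parts as balanced as possible, and is at most (1 − 1/r) · n^2/2. For r = 3, n = 435: the density bound is (2/3) · 189225/2 = 63075. Since 3 ∣ 435, the Turán graph T(435, 3) has parts of equal size 145, and its edge count e(T(435, 3)) = 63075 attains the density bound exactly.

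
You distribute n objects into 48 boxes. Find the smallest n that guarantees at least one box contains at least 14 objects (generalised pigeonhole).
n = (14 − 1)·48 + 1 = 625

By the generalised pigeonhole principle, to guarantee some box contains ≥ r objects we need more than (r − 1) · k objects total. Threshold: n = (r − 1) · k + 1. With r = 14 and k = 48: n = 13 · 48 + 1 = 624 + 1 = 625. For n = 624 = 13 · 48, we can put exactly 13 objects in every box, avoiding 14 in any single one — so 625 is tight.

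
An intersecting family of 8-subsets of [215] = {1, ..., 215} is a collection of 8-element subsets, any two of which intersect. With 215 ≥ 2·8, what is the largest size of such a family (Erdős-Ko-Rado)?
max |F| = C(214, 7) = 3693261615472

The Erdős-Ko-Rado theorem states: for n ≥ 2k, an intersecting family of k-subsets of an n-element set has size at most C(n − 1, k − 1), with equality for 'star' families {A ⊆ [n] : |A| = k, i ∈ A} (fix an element i). For n = 215, k = 8: C(214, 7) = 3693261615472.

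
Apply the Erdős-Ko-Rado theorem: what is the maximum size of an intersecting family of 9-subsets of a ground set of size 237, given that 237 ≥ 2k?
max |F| = C(236, 8) = 211687104887115

Erdős-Ko-Rado (1961): when n ≥ 2k, max |F| = C(n−1, k−1). The bound is attained by the star {A : i ∈ A} for any fixed i ∈ [n]. Here C(237−1, 9−1) = C(236, 8) = 211687104887115.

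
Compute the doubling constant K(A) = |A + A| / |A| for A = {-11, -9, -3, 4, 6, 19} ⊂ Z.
K = |A + A| / |A| = 18/6 = 3

Enumerate A + A = {a + b : a, b ∈ A}. With |A| = 6, there are |A|^2 = 36 ordered sum pairs; collecting distinct values, A + A = {-22, -20, -18, -14, -12, -7, -6, -5, -3, 1, 3, 8, 10, 12, 16, 23, 25, 38}, so |A + A| = 18. Thus K = 18/6 = 3. For comparison, the minimum possible |A + A| over all 6-element sets is 2·6 − 1 = 11 (so min K = 11/6), attained only by arithmetic progressions.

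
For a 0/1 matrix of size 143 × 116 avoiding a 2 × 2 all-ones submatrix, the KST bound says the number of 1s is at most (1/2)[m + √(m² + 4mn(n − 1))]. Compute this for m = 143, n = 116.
z(143, 116; 2, 2) ≤ (1/2)[143 + √(143² + 4·143·116·115)] = (1/2)[143 + √7650929] = 1454.5156

Kővári–Sós–Turán: let r_1, ..., r_143 be the row sums and z = Σ r_i the total number of 1s. Each pair of columns can share at most one row with both entries 1 (else a 2×2 all-ones block appears), so Σ_i C(r_i, 2) ≤ C(116, 2) = 6670. By convexity Σ_i C(r_i, 2) ≥ 143·C(z/143, 2) = z(z − 143)/(2·143), giving z² − 143z − 143·116·115 ≤ 0 and hence z ≤ (1/2)[143 + √(20449 + 4·1907620)] = (1/2)[143 + √7650929] ≈ (1/2)(143 + 2766.0313) = 1454.5156.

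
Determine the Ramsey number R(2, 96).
R(2, 96) = 96

R(2, k) = k for all k ≥ 2: in a 2-colouring of K_k, either some edge is red (a red K_2) or all edges are blue (a blue K_k). And K_{95} coloured all-blue has no blue K_96, so R(2, 96) > 95. Hence R(2, 96) = 96.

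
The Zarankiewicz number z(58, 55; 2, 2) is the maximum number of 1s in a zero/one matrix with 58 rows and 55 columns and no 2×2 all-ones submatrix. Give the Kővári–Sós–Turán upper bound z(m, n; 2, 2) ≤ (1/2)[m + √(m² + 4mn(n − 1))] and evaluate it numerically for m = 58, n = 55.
z(58, 55; 2, 2) ≤ (1/2)[58 + √(58² + 4·58·55·54)] = (1/2)[58 + √692404] = 445.0541

Kővári–Sós–Turán: let r_1, ..., r_58 be the row sums and z = Σ r_i the total number of 1s. Each pair of columns can share at most one row with both entries 1 (else a 2×2 all-ones block appears), so Σ_i C(r_i, 2) ≤ C(55, 2) = 1485. By convexity Σ_i C(r_i, 2) ≥ 58·C(z/58, 2) = z(z − 58)/(2·58), giving z² − 58z − 58·55·54 ≤ 0 and hence z ≤ (1/2)[58 + √(3364 + 4·172260)] = (1/2)[58 + √692404] ≈ (1/2)(58 + 832.1082) = 445.0541.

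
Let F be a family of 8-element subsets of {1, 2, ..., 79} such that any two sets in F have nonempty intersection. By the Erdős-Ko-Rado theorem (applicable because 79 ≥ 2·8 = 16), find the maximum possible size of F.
max |F| = C(78, 7) = 2641902120

The Erdős-Ko-Rado theorem states: for n ≥ 2k, an intersecting family of k-subsets of an n-element set has size at most C(n − 1, k − 1), with equality for 'star' families {A ⊆ [n] : |A| = k, i ∈ A} (fix an element i). For n = 79, k = 8: C(78, 7) = 2641902120.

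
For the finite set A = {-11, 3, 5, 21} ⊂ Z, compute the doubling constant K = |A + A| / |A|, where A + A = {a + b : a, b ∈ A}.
K = |A + A| / |A| = 9/4

Enumerate A + A = {a + b : a, b ∈ A}. With |A| = 4, there are |A|^2 = 16 ordered sum pairs; collecting distinct values, A + A = {-22, -8, -6, 6, 8, 10, 24, 26, 42}, so |A + A| = 9. Thus K = 9/4. For comparison, the minimum possible |A + A| over all 4-element sets is 2·4 − 1 = 7 (so min K = 7/4), attained only by arithmetic progressions.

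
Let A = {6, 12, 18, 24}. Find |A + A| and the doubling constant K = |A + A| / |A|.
K = |A + A| / |A| = 7/4

Enumerate A + A = {a + b : a, b ∈ A}. With |A| = 4, there are |A|^2 = 16 ordered sum pairs; collecting distinct values, A + A = {12, 18, 24, 30, 36, 42, 48}, so |A + A| = 7. Thus K = 7/4. Here |A + A| = 2|A| − 1 = 7, the minimum possible — so K = 7/4 is minimal, which holds iff A is an arithmetic progression.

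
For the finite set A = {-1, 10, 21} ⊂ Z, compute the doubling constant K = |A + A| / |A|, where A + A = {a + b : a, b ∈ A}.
K = |A + A| / |A| = 5/3

Enumerate A + A = {a + b : a, b ∈ A}. With |A| = 3, there are |A|^2 = 9 ordered sum pairs; collecting distinct values, A + A = {-2, 9, 20, 31, 42}, so |A + A| = 5. Thus K = 5/3. Here |A + A| = 2|A| − 1 = 5, the minimum possible — so K = 5/3 is minimal, which holds iff A is an arithmetic progression.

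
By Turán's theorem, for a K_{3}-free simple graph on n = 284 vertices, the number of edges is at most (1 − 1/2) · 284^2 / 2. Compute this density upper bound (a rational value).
Turán density bound = (1/2) · 284^2/2 = 20164

Turán's theorem: ex(n, K_{r+1}) is achieved by the complete r-partite Turán graph T(n, r) with parts as balanced as possible, and is at most (1 − 1/r) · n^2/2. For r = 2, n = 284: the density bound is (1/2) · 80656/2 = 20164. Since 2 ∣ 284, the Turán graph T(284, 2) has parts of equal size 142, and its edge count e(T(284, 2)) = 20164 attains the density bound exactly.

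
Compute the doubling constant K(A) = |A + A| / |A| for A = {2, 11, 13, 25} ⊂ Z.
K = |A + A| / |A| = 10/4 = 5/2

Enumerate A + A = {a + b : a, b ∈ A}. With |A| = 4, there are |A|^2 = 16 ordered sum pairs; collecting distinct values, A + A = {4, 13, 15, 22, 24, 26, 27, 36, 38, 50}, so |A + A| = 10. Thus K = 10/4 = 5/2. For comparison, the minimum possible |A + A| over all 4-element sets is 2·4 − 1 = 7 (so min K = 7/4), attained only by arithmetic progressions.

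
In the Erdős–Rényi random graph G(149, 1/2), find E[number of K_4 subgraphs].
E[# K_4] = C(149, 4) · (1/2)^C(4, 2) = 19720001 / 2^6 = 308125.015625

For each 4-subset S of vertices (there are C(149, 4) = 19720001 such S), let X_S = 1 if S induces a K_4 (all C(4, 2) = 6 edges present). Then P(X_S = 1) = (1/2)^6 = 1/64. By linearity of expectation, E[# K_4] = C(149, 4) · (1/2)^6 = 19720001 / 64 = 308125.015625.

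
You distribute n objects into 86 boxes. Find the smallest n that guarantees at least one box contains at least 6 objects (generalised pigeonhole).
n = (6 − 1)·86 + 1 = 431

By the generalised pigeonhole principle, to guarantee some box contains ≥ r objects we need more than (r − 1) · k objects total. Threshold: n = (r − 1) · k + 1. With r = 6 and k = 86: n = 5 · 86 + 1 = 430 + 1 = 431. For n = 430 = 5 · 86, we can put exactly 5 objects in every box, avoiding 6 in any single one — so 431 is tight.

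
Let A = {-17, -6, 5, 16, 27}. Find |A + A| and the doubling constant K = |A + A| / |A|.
K = |A + A| / |A| = 9/5

Enumerate A + A = {a + b : a, b ∈ A}. With |A| = 5, there are |A|^2 = 25 ordered sum pairs; collecting distinct values, A + A = {-34, -23, -12, -1, 10, 21, 32, 43, 54}, so |A + A| = 9. Thus K = 9/5. Here |A + A| = 2|A| − 1 = 9, the minimum possible — so K = 9/5 is minimal, which holds iff A is an arithmetic progression.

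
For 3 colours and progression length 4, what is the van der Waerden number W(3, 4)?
W(3, 4) = 293

W(3, 4) = 293. The lower bound W(3, 4) > 292 comes from an explicit good 3-colouring of [1, 292]; the upper bound W(3, 4) ≤ 293 was verified by exhaustive search over 3-colourings of [1, 293].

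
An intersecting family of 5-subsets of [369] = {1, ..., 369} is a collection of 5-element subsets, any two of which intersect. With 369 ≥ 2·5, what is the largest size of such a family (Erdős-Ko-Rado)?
max |F| = C(368, 4) = 751755460

Erdős-Ko-Rado (1961): when n ≥ 2k, max |F| = C(n−1, k−1). The bound is attained by the star {A : i ∈ A} for any fixed i ∈ [n]. Here C(369−1, 5−1) = C(368, 4) = 751755460.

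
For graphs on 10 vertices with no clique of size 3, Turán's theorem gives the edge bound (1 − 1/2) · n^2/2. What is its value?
Turán density bound = (1/2) · 10^2/2 = 25

Turán's theorem: ex(n, K_{r+1}) is achieved by the complete r-partite Turán graph T(n, r) with parts as balanced as possible, and is at most (1 − 1/r) · n^2/2. For r = 2, n = 10: the density bound is (1/2) · 100/2 = 25. Since 2 ∣ 10, the Turán graph T(10, 2) has parts of equal size 5, and its edge count e(T(10, 2)) = 25 attains the density bound exactly.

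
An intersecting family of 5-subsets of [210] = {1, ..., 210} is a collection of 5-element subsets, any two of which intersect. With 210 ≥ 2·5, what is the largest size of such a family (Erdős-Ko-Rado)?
max |F| = C(209, 4) = 77238876

Erdős-Ko-Rado (1961): when n ≥ 2k, max |F| = C(n−1, k−1). The bound is attained by the star {A : i ∈ A} for any fixed i ∈ [n]. Here C(210−1, 5−1) = C(209, 4) = 77238876.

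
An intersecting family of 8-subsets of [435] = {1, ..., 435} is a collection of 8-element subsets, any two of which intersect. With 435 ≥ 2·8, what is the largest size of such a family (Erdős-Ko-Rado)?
max |F| = C(434, 7) = 548122491526896

The Erdős-Ko-Rado theorem states: for n ≥ 2k, an intersecting family of k-subsets of an n-element set has size at most C(n − 1, k − 1), with equality for 'star' families {A ⊆ [n] : |A| = k, i ∈ A} (fix an element i). For n = 435, k = 8: C(434, 7) = 548122491526896.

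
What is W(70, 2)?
W(70, 2) = 70 + 1 = 71

A 2-term AP is any pair of integers, so a monochromatic 2-AP exists iff some colour is used at least twice. With 70 colours, the colouring i ↦ i on {1, ..., 70} uses each colour once, avoiding any monochromatic pair, so W(70, 2) > 70. For {1, ..., 71}, pigeonhole forces two integers of the same colour, which form a monochromatic 2-AP. Hence W(70, 2) = 71.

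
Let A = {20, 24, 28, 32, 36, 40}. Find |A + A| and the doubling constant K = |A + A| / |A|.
K = |A + A| / |A| = 11/6

Enumerate A + A = {a + b : a, b ∈ A}. With |A| = 6, there are |A|^2 = 36 ordered sum pairs; collecting distinct values, A + A = {40, 44, 48, 52, 56, 60, 64, 68, 72, 76, 80}, so |A + A| = 11. Thus K = 11/6. Here |A + A| = 2|A| − 1 = 11, the minimum possible — so K = 11/6 is minimal, which holds iff A is an arithmetic progression.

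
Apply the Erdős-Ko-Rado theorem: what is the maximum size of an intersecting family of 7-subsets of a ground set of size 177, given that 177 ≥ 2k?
max |F| = C(176, 6) = 37873734360

The Erdős-Ko-Rado theorem states: for n ≥ 2k, an intersecting family of k-subsets of an n-element set has size at most C(n − 1, k − 1), with equality for 'star' families {A ⊆ [n] : |A| = k, i ∈ A} (fix an element i). For n = 177, k = 7: C(176, 6) = 37873734360.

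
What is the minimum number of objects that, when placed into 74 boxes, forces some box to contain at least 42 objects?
n = (42 − 1)·74 + 1 = 3035

By the generalised pigeonhole principle, to guarantee some box contains ≥ r objects we need more than (r − 1) · k objects total. Threshold: n = (r − 1) · k + 1. With r = 42 and k = 74: n = 41 · 74 + 1 = 3034 + 1 = 3035. For n = 3034 = 41 · 74, we can put exactly 41 objects in every box, avoiding 42 in any single one — so 3035 is tight.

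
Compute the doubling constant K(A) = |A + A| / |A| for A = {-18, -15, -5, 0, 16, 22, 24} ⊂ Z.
K = |A + A| / |A| = 28/7 = 4

Enumerate A + A = {a + b : a, b ∈ A}. With |A| = 7, there are |A|^2 = 49 ordered sum pairs; collecting distinct values, A + A = {-36, -33, -30, -23, -20, -18, -15, -10, -5, -2, 0, 1, 4, 6, 7, 9, 11, 16, 17, 19, 22, 24, 32, 38, 40, 44, 46, 48}, so |A + A| = 28. Thus K = 28/7 = 4. For comparison, the minimum possible |A + A| over all 7-element sets is 2·7 − 1 = 13 (so min K = 13/7), attained only by arithmetic progressions.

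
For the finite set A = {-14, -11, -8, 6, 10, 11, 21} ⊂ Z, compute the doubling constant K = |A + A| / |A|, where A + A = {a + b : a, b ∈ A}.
K = |A + A| / |A| = 27/7

Enumerate A + A = {a + b : a, b ∈ A}. With |A| = 7, there are |A|^2 = 49 ordered sum pairs; collecting distinct values, A + A = {-28, -25, -22, -19, -16, -8, -5, -4, -3, -2, -1, 0, 2, 3, 7, 10, 12, 13, 16, 17, 20, 21, 22, 27, 31, 32, 42}, so |A + A| = 27. Thus K = 27/7. For comparison, the minimum possible |A + A| over all 7-element sets is 2·7 − 1 = 13 (so min K = 13/7), attained only by arithmetic progressions.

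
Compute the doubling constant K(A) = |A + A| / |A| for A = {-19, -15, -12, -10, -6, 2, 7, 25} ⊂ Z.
K = |A + A| / |A| = 33/8

Enumerate A + A = {a + b : a, b ∈ A}. With |A| = 8, there are |A|^2 = 64 ordered sum pairs; collecting distinct values, A + A = {-38, -34, -31, -30, -29, -27, -25, -24, -22, -21, -20, -18, -17, -16, -13, -12, -10, -8, -5, -4, -3, 1, 4, 6, 9, 10, 13, 14, 15, 19, 27, 32, 50}, so |A + A| = 33. Thus K = 33/8. For comparison, the minimum possible |A + A| over all 8-element sets is 2·8 − 1 = 15 (so min K = 15/8), attained only by arithmetic progressions.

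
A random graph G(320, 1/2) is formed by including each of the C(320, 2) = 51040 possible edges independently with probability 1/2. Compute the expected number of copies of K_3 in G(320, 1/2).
E[# K_3] = C(320, 3) · (1/2)^C(3, 2) = 5410240 / 2^3 = 676280

For each 3-subset S of vertices (there are C(320, 3) = 5410240 such S), let X_S = 1 if S induces a K_3 (all C(3, 2) = 3 edges present). Then P(X_S = 1) = (1/2)^3 = 1/8. By linearity of expectation, E[# K_3] = C(320, 3) · (1/2)^3 = 5410240 / 8 = 676280.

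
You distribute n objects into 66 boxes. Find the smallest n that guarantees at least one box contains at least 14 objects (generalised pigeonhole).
n = (14 − 1)·66 + 1 = 859

By the generalised pigeonhole principle, to guarantee some box contains ≥ r objects we need more than (r − 1) · k objects total. Threshold: n = (r − 1) · k + 1. With r = 14 and k = 66: n = 13 · 66 + 1 = 858 + 1 = 859. For n = 858 = 13 · 66, we can put exactly 13 objects in every box, avoiding 14 in any single one — so 859 is tight.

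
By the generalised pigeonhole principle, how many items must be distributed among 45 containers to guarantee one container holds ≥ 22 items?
n = (22 − 1)·45 + 1 = 946

By the generalised pigeonhole principle, to guarantee some box contains ≥ r objects we need more than (r − 1) · k objects total. Threshold: n = (r − 1) · k + 1. With r = 22 and k = 45: n = 21 · 45 + 1 = 945 + 1 = 946. For n = 945 = 21 · 45, we can put exactly 21 objects in every box, avoiding 22 in any single one — so 946 is tight.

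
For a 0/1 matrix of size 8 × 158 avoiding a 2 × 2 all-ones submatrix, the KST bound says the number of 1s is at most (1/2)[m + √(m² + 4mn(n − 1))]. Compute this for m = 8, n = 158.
z(8, 158; 2, 2) ≤ (1/2)[8 + √(8² + 4·8·158·157)] = (1/2)[8 + √793856] = 449.493

Kővári–Sós–Turán: let r_1, ..., r_8 be the row sums and z = Σ r_i the total number of 1s. Each pair of columns can share at most one row with both entries 1 (else a 2×2 all-ones block appears), so Σ_i C(r_i, 2) ≤ C(158, 2) = 12403. By convexity Σ_i C(r_i, 2) ≥ 8·C(z/8, 2) = z(z − 8)/(2·8), giving z² − 8z − 8·158·157 ≤ 0 and hence z ≤ (1/2)[8 + √(64 + 4·198448)] = (1/2)[8 + √793856] ≈ (1/2)(8 + 890.986) = 449.493.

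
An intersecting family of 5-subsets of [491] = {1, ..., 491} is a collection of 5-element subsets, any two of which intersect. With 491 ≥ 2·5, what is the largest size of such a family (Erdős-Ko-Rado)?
max |F| = C(490, 4) = 2372698090

The Erdős-Ko-Rado theorem states: for n ≥ 2k, an intersecting family of k-subsets of an n-element set has size at most C(n − 1, k − 1), with equality for 'star' families {A ⊆ [n] : |A| = k, i ∈ A} (fix an element i). For n = 491, k = 5: C(490, 4) = 2372698090.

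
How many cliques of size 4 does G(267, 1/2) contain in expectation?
E[# K_4] = C(267, 4) · (1/2)^C(4, 2) = 207029130 / 2^6 = 103514565/32 = 3234830.15625

For each 4-subset S of vertices (there are C(267, 4) = 207029130 such S), let X_S = 1 if S induces a K_4 (all C(4, 2) = 6 edges present). Then P(X_S = 1) = (1/2)^6 = 1/64. By linearity of expectation, E[# K_4] = C(267, 4) · (1/2)^6 = 207029130 / 64 = 103514565/32 = 3234830.15625.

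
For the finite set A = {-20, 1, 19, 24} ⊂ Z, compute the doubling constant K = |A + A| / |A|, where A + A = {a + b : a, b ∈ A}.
K = |A + A| / |A| = 10/4 = 5/2

Enumerate A + A = {a + b : a, b ∈ A}. With |A| = 4, there are |A|^2 = 16 ordered sum pairs; collecting distinct values, A + A = {-40, -19, -1, 2, 4, 20, 25, 38, 43, 48}, so |A + A| = 10. Thus K = 10/4 = 5/2. For comparison, the minimum possible |A + A| over all 4-element sets is 2·4 − 1 = 7 (so min K = 7/4), attained only by arithmetic progressions.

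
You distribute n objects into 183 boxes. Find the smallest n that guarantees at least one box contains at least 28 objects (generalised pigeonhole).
n = (28 − 1)·183 + 1 = 4942

By the generalised pigeonhole principle, to guarantee some box contains ≥ r objects we need more than (r − 1) · k objects total. Threshold: n = (r − 1) · k + 1. With r = 28 and k = 183: n = 27 · 183 + 1 = 4941 + 1 = 4942. For n = 4941 = 27 · 183, we can put exactly 27 objects in every box, avoiding 28 in any single one — so 4942 is tight.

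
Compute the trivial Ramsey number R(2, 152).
R(2, 152) = 152

R(2, k) = k for all k ≥ 2: in a 2-colouring of K_k, either some edge is red (a red K_2) or all edges are blue (a blue K_k). And K_{151} coloured all-blue has no blue K_152, so R(2, 152) > 151. Hence R(2, 152) = 152.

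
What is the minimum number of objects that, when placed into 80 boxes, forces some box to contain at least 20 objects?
n = (20 − 1)·80 + 1 = 1521

By the generalised pigeonhole principle, to guarantee some box contains ≥ r objects we need more than (r − 1) · k objects total. Threshold: n = (r − 1) · k + 1. With r = 20 and k = 80: n = 19 · 80 + 1 = 1520 + 1 = 1521. For n = 1520 = 19 · 80, we can put exactly 19 objects in every box, avoiding 20 in any single one — so 1521 is tight.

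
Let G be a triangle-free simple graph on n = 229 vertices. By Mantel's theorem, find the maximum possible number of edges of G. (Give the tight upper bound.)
ex(229, K_3) = ⌊229^2/4⌋ = 13110

Mantel (1907): a triangle-free graph on n vertices has at most ⌊n^2/4⌋ edges, with equality for the complete bipartite graph K_{⌊n/2⌋, ⌈n/2⌉}. For n = 229: ⌊229^2/4⌋ = ⌊52441/4⌋ = 13110. The extremal graph is K_{114, 115}, which has 114·115 = 13110 edges.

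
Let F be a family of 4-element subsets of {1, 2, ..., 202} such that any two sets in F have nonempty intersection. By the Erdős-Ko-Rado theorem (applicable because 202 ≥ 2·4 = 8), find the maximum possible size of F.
max |F| = C(201, 3) = 1333300

The Erdős-Ko-Rado theorem states: for n ≥ 2k, an intersecting family of k-subsets of an n-element set has size at most C(n − 1, k − 1), with equality for 'star' families {A ⊆ [n] : |A| = k, i ∈ A} (fix an element i). For n = 202, k = 4: C(201, 3) = 1333300.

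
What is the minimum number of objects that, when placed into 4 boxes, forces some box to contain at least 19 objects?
n = (19 − 1)·4 + 1 = 73

By the generalised pigeonhole principle, to guarantee some box contains ≥ r objects we need more than (r − 1) · k objects total. Threshold: n = (r − 1) · k + 1. With r = 19 and k = 4: n = 18 · 4 + 1 = 72 + 1 = 73. For n = 72 = 18 · 4, we can put exactly 18 objects in every box, avoiding 19 in any single one — so 73 is tight.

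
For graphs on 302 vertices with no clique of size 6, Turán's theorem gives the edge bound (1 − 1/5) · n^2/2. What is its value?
Turán density bound = (4/5) · 302^2/2 = 182408/5 ≈ 36481.6

Turán's theorem: ex(n, K_{r+1}) is achieved by the complete r-partite Turán graph T(n, r) with parts as balanced as possible, and is at most (1 − 1/r) · n^2/2. For r = 5, n = 302: the density bound is (4/5) · 91204/2 = 182408/5 ≈ 36481.6. The integer-valued extremum is e(T(302, 5)) = 36481, which is strictly less than the density bound 182408/5 since 5 ∤ 302 (the parts of T(302, 5) cannot all be equal).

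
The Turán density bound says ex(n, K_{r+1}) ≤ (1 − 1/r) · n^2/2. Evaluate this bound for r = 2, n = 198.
Turán density bound = (1/2) · 198^2/2 = 9801

Turán's theorem: ex(n, K_{r+1}) is achieved by the complete r-partite Turán graph T(n, r) with parts as balanced as possible, and is at most (1 − 1/r) · n^2/2. For r = 2, n = 198: the density bound is (1/2) · 39204/2 = 9801. Since 2 ∣ 198, the Turán graph T(198, 2) has parts of equal size 99, and its edge count e(T(198, 2)) = 9801 attains the density bound exactly.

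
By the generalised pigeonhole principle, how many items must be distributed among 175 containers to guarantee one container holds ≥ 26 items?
n = (26 − 1)·175 + 1 = 4376

By the generalised pigeonhole principle, to guarantee some box contains ≥ r objects we need more than (r − 1) · k objects total. Threshold: n = (r − 1) · k + 1. With r = 26 and k = 175: n = 25 · 175 + 1 = 4375 + 1 = 4376. For n = 4375 = 25 · 175, we can put exactly 25 objects in every box, avoiding 26 in any single one — so 4376 is tight.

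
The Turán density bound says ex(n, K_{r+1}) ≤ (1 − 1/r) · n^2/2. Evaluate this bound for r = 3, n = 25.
Turán density bound = (2/3) · 25^2/2 = 625/3 ≈ 208.3333

Turán's theorem: ex(n, K_{r+1}) is achieved by the complete r-partite Turán graph T(n, r) with parts as balanced as possible, and is at most (1 − 1/r) · n^2/2. For r = 3, n = 25: the density bound is (2/3) · 625/2 = 625/3 ≈ 208.3333. The integer-valued extremum is e(T(25, 3)) = 208, which is strictly less than the density bound 625/3 since 3 ∤ 25 (the parts of T(25, 3) cannot all be equal).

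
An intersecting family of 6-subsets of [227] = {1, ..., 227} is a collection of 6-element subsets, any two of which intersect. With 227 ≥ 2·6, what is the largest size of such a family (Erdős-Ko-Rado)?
max |F| = C(226, 5) = 4699109520

The Erdős-Ko-Rado theorem states: for n ≥ 2k, an intersecting family of k-subsets of an n-element set has size at most C(n − 1, k − 1), with equality for 'star' families {A ⊆ [n] : |A| = k, i ∈ A} (fix an element i). For n = 227, k = 6: C(226, 5) = 4699109520.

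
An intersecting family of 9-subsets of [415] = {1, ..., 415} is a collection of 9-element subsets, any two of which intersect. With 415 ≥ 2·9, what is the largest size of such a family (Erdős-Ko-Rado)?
max |F| = C(414, 8) = 19995425223496173

Erdős-Ko-Rado (1961): when n ≥ 2k, max |F| = C(n−1, k−1). The bound is attained by the star {A : i ∈ A} for any fixed i ∈ [n]. Here C(415−1, 9−1) = C(414, 8) = 19995425223496173.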